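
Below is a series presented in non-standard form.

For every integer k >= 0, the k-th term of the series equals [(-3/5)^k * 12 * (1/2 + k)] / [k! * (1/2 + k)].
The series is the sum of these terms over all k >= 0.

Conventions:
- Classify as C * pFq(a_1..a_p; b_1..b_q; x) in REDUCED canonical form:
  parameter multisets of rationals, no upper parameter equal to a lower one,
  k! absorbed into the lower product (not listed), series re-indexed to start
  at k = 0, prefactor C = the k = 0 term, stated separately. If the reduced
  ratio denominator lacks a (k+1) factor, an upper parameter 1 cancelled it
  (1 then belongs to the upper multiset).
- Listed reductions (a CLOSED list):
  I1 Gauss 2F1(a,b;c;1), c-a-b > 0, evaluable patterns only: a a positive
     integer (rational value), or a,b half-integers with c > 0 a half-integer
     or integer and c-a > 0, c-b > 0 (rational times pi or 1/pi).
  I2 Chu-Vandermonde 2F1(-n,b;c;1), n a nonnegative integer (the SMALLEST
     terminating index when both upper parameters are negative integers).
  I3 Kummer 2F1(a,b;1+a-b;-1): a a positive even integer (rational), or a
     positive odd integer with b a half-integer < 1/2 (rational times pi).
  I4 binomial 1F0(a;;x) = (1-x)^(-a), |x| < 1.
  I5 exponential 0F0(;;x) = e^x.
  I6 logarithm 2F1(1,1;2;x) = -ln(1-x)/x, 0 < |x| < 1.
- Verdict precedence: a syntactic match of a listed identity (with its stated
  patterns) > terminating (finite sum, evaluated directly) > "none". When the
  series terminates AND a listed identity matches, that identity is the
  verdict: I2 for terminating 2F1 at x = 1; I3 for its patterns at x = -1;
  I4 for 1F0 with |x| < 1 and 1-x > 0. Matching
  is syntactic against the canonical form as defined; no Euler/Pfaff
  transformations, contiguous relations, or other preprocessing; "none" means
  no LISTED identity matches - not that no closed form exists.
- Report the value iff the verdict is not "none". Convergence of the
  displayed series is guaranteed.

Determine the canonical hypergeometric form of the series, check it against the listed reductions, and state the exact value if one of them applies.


With C = 12: the canonical form is 0F0(-; -; -3/5). Verdict: this is the I5 exponential reduction (the 0F0 exponential series at x = -3/5). Exact value: 12 * e^(-3/5).

Structural cue: with t_0 = 12, the factor k + 1/2 cancels (top and bottom), leaving C = 12, x = -3/5.
Step ratio: r(k) = (-3/5) * 1 / [(k+1)] ; factor over Q: parameters, x = (-3/5), and C = 12.


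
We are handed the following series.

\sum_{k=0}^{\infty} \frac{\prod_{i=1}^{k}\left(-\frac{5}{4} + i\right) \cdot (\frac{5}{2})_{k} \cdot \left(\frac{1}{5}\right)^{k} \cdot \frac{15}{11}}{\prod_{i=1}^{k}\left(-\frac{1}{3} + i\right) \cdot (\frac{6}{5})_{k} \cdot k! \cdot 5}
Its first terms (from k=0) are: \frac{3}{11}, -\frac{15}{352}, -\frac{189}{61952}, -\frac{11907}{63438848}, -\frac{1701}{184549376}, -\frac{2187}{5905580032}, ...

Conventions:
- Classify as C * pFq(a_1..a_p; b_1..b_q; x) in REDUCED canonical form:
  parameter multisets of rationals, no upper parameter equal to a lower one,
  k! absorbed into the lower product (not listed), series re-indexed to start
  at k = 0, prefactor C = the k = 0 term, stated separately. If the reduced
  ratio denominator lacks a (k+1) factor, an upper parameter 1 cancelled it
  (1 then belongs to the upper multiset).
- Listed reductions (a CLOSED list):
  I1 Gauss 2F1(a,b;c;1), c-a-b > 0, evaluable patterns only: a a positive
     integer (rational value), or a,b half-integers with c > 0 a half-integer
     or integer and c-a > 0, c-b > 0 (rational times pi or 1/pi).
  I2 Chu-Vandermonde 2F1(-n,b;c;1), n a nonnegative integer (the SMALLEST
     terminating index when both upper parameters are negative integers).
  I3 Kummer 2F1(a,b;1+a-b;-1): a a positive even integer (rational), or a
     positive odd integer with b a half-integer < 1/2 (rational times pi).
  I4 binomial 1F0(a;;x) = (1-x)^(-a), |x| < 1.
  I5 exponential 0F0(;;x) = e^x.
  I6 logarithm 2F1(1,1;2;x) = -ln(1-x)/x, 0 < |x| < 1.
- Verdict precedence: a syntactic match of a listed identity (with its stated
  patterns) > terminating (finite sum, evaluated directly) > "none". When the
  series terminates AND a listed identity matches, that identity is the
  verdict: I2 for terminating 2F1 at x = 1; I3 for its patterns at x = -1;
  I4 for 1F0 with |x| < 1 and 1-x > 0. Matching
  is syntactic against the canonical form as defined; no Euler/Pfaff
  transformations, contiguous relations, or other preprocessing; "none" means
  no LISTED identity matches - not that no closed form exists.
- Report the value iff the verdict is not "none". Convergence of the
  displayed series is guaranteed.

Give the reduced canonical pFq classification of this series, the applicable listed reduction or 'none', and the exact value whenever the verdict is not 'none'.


Reduced: x = \frac{1}{5}, 2F2, upper = {-\frac{1}{4}, \frac{5}{2}}, lower = {\frac{2}{3}, \frac{6}{5}}, C = \frac{3}{11}. Verdict: none (x = \frac{1}{5}): each listed identity misses the multisets {-\frac{1}{4}, \frac{5}{2}} ; {\frac{2}{3}, \frac{6}{5}}.

Key step: t_0 being \frac{3}{11}, the constant factors (C = 3/11) combine into one prefactor.
Adjacent-term ratio: r(k) = \frac{1}{5} * (k-\frac{1}{4}) (k+\frac{5}{2}) / [(k+\frac{2}{3}) (k+\frac{6}{5}) (k+1)] - rational; roots negated = parameters, x = \frac{1}{5}, C = \frac{3}{11}.


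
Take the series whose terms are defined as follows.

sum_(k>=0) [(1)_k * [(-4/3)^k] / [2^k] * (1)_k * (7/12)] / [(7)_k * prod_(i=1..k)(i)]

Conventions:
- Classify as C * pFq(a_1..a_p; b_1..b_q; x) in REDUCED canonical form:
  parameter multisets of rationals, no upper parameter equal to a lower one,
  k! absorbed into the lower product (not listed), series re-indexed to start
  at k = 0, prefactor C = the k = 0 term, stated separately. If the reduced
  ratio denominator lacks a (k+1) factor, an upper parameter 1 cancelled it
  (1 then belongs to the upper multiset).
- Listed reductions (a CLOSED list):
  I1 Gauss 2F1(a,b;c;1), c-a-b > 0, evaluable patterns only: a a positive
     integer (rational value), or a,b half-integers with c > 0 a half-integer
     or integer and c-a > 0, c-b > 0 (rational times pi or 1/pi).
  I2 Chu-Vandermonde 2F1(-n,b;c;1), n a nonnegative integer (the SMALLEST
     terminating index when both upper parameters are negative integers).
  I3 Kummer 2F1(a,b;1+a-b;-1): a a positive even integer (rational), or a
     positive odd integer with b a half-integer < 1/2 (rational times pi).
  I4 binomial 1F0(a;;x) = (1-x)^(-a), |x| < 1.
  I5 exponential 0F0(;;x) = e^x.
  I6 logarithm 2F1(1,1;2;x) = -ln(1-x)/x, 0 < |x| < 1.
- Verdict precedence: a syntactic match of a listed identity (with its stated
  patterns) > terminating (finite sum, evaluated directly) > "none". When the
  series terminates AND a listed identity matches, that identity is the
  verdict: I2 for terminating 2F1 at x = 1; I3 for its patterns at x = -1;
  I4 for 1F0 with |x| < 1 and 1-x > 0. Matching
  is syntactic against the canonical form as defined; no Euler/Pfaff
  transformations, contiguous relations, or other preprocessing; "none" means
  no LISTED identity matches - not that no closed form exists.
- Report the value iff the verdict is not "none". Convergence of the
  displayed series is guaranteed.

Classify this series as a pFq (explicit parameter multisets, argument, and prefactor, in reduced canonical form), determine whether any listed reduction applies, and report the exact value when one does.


With C = 7/12: the canonical form is 2F1(1, 1; 7; -2/3). Verdict: none. Every listed pattern misses the 2F1 form at -2/3, upper {1, 1}.

First insight: with t_0 = 7/12, the product of the first k integers (prefactor 7/12) is k!.
Ratio: r(k) = (-2/3) * (k+1) (k+1) / [(k+7) (k+1)] - rational; roots negated = parameters, x = (-2/3), C = 7/12.


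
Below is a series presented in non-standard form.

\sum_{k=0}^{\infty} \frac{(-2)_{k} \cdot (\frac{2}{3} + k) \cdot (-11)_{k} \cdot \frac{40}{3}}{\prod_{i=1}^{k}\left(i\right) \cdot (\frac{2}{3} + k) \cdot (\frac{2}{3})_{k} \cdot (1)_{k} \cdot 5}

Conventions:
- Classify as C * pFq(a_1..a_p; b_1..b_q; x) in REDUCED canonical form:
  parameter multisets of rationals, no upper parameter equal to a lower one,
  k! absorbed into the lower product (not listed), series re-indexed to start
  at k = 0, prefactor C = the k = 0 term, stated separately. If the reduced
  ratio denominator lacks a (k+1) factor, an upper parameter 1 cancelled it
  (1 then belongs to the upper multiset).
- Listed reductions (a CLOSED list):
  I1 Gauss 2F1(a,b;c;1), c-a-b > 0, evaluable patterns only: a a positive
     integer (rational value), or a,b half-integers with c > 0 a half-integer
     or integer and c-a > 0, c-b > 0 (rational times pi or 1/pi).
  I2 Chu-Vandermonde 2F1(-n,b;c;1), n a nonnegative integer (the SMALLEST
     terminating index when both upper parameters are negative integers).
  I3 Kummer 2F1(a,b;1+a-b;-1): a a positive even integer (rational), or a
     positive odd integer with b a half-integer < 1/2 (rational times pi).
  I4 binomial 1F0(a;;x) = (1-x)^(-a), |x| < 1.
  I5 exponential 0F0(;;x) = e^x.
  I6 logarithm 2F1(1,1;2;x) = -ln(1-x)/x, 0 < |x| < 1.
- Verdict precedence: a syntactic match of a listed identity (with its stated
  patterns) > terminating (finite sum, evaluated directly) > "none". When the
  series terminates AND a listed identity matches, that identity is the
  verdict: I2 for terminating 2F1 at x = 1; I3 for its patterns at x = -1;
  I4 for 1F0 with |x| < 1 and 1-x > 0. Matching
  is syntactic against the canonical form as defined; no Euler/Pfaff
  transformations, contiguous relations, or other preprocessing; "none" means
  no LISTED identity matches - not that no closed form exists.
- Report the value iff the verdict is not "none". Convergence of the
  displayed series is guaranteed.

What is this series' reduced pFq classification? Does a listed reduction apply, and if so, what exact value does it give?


Reduced: x = 1, 2F2, upper = {-11, -2}, lower = {\frac{2}{3}, 1}, C = \frac{8}{3}. Verdict: terminating (-2 upstairs). 3 nonzero terms in all; added directly. Sum: \frac{668}{3}.

Key observation: with t_0 = \frac{8}{3}, the factor k + 2/3 cancels (top and bottom), leaving C = 8/3, x = 1.
Ratio: r(k) = 1 * (k-11) (k-2) / [(k+\frac{2}{3}) (k+1) (k+1)] - rational in k, leading ratio 1; with t_0 = \frac{8}{3}, classification follows.


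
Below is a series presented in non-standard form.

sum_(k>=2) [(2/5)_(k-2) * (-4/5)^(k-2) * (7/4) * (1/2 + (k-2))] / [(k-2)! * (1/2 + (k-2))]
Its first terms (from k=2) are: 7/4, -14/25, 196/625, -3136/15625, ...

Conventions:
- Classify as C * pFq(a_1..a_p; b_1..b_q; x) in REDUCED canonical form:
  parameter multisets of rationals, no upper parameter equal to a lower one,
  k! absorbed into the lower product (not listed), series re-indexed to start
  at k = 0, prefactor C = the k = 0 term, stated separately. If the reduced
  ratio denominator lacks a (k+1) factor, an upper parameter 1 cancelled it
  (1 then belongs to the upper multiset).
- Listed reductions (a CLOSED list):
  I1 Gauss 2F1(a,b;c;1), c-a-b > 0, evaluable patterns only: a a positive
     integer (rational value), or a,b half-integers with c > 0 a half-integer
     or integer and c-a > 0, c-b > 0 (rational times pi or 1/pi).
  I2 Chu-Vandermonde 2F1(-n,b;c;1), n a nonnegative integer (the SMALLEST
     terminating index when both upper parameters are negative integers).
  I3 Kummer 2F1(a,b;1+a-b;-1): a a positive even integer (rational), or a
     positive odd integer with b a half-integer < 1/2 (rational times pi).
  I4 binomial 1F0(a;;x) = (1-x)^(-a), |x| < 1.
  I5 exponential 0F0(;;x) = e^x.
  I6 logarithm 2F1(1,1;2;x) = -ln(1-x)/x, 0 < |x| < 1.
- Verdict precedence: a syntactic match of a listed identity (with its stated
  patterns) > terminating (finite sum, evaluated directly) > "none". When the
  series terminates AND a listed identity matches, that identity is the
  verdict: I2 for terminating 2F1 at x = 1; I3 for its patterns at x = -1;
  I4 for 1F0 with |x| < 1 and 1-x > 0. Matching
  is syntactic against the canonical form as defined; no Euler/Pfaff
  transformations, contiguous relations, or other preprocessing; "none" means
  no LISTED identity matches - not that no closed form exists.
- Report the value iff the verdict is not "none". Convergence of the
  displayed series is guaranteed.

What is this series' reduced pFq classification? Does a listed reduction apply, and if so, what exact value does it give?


The series (x = -4/5) is 1F0: upper {2/5}, lower {-}, prefactor 7/4. Verdict at x = -4/5: the I4 binomial reduction matches (the 1F0 binomial series: exponent -2/5, x = -4/5). Sum: (7/4) * (9/5)^(-2/5).

Structural cue: with t_0 = 7/4, striking the common factor k + 1/2 reduces the term (C = 7/4, x = -4/5).
Adjacent-term ratio: r(k) = (-4/5) * (k+2/5) / [(k+1)] ; factor over Q: parameters, x = (-4/5), and C = 7/4.


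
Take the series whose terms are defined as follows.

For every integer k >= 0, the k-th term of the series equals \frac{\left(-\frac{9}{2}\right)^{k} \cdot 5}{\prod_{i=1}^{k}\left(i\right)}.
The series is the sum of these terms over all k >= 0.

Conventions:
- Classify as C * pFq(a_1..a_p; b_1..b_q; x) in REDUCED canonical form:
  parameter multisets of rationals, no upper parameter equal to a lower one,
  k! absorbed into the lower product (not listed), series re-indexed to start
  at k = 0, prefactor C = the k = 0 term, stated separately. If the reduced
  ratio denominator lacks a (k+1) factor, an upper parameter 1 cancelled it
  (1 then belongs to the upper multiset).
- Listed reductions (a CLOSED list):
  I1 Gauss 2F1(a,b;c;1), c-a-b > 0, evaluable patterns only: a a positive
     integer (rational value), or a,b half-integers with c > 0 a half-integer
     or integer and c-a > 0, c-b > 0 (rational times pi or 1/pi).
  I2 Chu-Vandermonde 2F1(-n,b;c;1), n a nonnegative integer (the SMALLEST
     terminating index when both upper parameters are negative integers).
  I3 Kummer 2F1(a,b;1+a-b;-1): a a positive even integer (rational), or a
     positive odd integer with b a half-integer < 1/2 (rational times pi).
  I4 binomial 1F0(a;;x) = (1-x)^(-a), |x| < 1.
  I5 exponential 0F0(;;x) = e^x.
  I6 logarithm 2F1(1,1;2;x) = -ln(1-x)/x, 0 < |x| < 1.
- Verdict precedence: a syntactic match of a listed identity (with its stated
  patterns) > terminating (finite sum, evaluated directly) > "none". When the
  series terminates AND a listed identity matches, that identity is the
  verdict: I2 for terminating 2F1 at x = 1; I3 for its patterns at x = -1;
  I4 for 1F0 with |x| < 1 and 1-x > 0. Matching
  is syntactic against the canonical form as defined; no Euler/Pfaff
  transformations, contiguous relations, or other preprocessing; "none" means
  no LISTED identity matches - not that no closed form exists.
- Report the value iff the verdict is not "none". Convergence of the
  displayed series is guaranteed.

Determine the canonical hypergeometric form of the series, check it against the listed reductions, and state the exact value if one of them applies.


Canonical form: C = 5 times 0F0 with upper {-}, lower {-}, x = -\frac{9}{2}. Verdict: exponential (I5) applies (the 0F0 exponential series at x = -\frac{9}{2}). Hence: 5 \cdot e^{-\frac{9}{2}}.

Key step: from the first term 5: the product of the first k integers (C = 5, x = -9/2) is k!.
Term ratio: r(k) = -\frac{9}{2} * 1 / [(k+1)] - rational in k, leading ratio -\frac{9}{2}; with t_0 = 5, classification follows.


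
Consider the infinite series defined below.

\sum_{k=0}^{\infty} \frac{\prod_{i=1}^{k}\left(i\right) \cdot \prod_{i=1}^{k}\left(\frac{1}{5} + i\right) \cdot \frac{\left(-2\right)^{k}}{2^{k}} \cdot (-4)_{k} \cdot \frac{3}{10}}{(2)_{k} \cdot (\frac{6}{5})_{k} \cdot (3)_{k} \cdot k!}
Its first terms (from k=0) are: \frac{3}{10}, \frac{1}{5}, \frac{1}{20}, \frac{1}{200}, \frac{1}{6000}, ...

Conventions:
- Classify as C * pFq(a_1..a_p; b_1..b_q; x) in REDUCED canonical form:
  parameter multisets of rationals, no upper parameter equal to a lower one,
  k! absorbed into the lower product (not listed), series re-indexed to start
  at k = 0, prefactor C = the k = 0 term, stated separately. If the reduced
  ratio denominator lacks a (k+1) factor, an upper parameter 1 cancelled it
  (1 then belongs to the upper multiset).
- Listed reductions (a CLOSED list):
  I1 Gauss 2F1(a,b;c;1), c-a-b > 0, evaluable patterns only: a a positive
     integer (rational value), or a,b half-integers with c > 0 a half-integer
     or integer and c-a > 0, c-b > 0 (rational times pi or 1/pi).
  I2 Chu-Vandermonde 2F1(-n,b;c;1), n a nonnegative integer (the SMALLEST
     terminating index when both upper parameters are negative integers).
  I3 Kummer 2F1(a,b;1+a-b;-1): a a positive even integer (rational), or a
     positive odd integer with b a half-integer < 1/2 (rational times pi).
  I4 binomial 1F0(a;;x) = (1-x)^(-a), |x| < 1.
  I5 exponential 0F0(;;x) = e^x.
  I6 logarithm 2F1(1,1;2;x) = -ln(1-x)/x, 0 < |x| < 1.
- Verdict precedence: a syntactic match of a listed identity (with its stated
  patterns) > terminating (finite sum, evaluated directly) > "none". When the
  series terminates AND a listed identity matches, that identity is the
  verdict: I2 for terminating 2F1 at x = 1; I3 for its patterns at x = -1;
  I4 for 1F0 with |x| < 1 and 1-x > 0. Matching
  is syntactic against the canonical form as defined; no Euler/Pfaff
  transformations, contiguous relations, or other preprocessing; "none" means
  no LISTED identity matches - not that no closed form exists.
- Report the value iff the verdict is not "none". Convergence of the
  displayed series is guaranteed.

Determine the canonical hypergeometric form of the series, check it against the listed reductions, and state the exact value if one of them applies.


With C = \frac{3}{10}: the canonical form is 2F2(-4, 1; 2, 3; -1). Verdict: terminating - upper -4 stops the sum at k = 4; the 5 terms are added exactly. Sum: \frac{3331}{6000}.

The tell: from the first term \frac{3}{10}: the parameter 6/5 appears in both the upper and lower lists and cancels.
Step ratio: r(k) = -1 * (k-4) (k+1) / [(k+2) (k+3) (k+1)] - rational; roots negated = parameters, x = -1, C = \frac{3}{10}.


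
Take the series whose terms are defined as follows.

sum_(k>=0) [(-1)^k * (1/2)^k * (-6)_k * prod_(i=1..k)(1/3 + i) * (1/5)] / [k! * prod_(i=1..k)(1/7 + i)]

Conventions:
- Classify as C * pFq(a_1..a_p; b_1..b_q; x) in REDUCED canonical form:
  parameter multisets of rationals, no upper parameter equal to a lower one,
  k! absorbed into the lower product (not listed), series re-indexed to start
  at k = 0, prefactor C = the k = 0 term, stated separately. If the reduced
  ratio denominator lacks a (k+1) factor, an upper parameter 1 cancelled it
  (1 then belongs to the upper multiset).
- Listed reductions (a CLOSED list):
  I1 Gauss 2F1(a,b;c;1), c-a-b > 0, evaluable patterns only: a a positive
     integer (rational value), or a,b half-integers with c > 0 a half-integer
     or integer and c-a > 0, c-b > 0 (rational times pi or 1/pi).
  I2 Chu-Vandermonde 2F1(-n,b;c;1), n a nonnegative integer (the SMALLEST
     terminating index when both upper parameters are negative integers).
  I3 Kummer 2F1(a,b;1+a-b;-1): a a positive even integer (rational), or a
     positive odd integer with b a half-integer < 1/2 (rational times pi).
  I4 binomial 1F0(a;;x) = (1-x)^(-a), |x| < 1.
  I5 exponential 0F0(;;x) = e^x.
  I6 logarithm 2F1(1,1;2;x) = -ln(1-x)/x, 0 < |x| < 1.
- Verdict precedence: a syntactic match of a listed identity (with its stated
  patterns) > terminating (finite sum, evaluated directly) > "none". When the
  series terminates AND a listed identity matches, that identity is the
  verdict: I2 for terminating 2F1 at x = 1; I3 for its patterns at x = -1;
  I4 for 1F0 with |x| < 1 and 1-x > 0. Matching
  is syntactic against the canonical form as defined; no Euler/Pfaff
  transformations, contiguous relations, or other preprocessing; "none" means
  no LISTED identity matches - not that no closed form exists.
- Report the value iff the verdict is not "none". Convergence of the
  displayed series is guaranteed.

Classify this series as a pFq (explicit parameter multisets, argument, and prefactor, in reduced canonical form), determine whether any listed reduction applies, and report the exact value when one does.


Prefactor 1/5, argument -1/2: 2F1 with upper {-6, 4/3} over lower {8/7}. Verdict: terminating (-6 upstairs). 7 nonzero terms in all; added directly. Its exact value is 3847678922/1349958555.

Key observation: t_0 = 1/5 here, and the (-1)^k factor (C = 1/5, x = -1/2) folds into the argument's sign.
Step ratio: r(k) = (-1/2) * (k-6) (k+4/3) / [(k+8/7) (k+1)] - rational in k, leading ratio (-1/2); with t_0 = 1/5, classification follows.


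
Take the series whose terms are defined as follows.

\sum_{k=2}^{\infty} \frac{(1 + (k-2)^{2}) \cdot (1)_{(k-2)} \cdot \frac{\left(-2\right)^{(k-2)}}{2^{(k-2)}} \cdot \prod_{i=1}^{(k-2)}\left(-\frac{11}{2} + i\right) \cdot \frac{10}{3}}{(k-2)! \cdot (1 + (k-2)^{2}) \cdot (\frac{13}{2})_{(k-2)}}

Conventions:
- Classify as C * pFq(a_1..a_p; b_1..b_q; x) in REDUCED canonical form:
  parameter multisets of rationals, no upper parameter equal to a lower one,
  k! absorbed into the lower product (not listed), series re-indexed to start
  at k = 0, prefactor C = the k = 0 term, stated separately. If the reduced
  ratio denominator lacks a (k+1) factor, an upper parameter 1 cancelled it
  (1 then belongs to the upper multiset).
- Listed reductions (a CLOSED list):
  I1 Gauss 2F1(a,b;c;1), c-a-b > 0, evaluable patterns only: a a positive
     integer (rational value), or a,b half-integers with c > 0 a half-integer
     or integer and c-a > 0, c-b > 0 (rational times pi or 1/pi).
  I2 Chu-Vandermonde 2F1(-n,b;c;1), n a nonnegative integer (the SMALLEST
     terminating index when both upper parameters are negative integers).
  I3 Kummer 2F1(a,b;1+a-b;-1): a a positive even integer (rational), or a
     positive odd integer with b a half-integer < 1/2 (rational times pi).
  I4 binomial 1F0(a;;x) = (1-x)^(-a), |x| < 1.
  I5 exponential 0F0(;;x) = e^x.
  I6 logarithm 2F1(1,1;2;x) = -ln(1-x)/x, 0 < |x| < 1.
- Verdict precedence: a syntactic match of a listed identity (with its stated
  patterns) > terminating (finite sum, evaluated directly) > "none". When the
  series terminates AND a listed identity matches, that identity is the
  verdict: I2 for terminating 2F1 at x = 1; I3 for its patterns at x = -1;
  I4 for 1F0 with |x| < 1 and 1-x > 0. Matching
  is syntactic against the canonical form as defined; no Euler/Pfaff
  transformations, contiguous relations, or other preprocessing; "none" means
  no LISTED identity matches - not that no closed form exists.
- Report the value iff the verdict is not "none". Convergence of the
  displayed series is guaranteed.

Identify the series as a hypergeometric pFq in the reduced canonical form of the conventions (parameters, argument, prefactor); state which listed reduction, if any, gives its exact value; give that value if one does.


With C = \frac{10}{3}: the canonical form is 2F1(-\frac{9}{2}, 1; \frac{13}{2}; -1). Verdict: this is Kummer (I3) (x = -1; c = \frac{13}{2} equals 1+a-b for upper {-\frac{9}{2}, 1}: listed pattern). Its exact value is \frac{1155}{512} \cdot \pi.

Key step: t_0 = \frac{10}{3} here, and the running product (C = 10/3) telescopes to a rising factorial.
Adjacent-term ratio: r(k) = -1 * (k-\frac{9}{2}) (k+1) / [(k+\frac{13}{2}) (k+1)] ; factor over Q: parameters, x = -1, and C = \frac{10}{3}.


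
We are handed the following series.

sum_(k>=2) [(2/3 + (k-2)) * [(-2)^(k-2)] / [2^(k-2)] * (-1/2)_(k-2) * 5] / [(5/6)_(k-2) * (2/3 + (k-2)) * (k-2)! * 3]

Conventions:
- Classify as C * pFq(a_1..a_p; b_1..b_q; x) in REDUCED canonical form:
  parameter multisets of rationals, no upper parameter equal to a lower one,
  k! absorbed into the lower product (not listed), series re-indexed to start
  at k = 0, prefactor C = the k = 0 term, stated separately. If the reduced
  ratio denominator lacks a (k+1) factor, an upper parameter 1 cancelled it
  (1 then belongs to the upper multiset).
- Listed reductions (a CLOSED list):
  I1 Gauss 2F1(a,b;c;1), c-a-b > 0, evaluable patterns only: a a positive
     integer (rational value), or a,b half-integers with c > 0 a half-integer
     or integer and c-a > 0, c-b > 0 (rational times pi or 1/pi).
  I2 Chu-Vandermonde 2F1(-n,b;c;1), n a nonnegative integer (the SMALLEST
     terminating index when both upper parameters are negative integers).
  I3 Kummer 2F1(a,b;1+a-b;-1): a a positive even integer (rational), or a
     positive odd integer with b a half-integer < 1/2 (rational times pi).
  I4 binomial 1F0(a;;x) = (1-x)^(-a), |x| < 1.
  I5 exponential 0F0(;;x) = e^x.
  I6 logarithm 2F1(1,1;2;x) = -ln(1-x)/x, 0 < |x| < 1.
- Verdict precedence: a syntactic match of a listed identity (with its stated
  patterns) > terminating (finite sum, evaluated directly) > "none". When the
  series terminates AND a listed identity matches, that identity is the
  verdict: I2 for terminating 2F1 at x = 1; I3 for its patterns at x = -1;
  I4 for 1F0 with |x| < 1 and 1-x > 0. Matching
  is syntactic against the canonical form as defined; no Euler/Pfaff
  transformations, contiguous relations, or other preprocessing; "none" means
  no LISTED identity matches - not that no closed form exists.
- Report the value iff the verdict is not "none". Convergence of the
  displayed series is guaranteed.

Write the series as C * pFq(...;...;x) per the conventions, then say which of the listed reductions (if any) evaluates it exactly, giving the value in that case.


The series (x = -1) is 1F1: upper {-1/2}, lower {5/6}, prefactor 5/3. Verdict: none - at argument -1 the multisets {-1/2} ; {5/6} match no listed identity.

First insight: t_0 being 5/3, k + 2/3 divides numerator and denominator alike; C = 5/3 after cancelling.
Step ratio: r(k) = (-1) * (k-1/2) / [(k+5/6) (k+1)] - poly over poly, x = (-1) from leading terms; C = 5/3 at k = 0.


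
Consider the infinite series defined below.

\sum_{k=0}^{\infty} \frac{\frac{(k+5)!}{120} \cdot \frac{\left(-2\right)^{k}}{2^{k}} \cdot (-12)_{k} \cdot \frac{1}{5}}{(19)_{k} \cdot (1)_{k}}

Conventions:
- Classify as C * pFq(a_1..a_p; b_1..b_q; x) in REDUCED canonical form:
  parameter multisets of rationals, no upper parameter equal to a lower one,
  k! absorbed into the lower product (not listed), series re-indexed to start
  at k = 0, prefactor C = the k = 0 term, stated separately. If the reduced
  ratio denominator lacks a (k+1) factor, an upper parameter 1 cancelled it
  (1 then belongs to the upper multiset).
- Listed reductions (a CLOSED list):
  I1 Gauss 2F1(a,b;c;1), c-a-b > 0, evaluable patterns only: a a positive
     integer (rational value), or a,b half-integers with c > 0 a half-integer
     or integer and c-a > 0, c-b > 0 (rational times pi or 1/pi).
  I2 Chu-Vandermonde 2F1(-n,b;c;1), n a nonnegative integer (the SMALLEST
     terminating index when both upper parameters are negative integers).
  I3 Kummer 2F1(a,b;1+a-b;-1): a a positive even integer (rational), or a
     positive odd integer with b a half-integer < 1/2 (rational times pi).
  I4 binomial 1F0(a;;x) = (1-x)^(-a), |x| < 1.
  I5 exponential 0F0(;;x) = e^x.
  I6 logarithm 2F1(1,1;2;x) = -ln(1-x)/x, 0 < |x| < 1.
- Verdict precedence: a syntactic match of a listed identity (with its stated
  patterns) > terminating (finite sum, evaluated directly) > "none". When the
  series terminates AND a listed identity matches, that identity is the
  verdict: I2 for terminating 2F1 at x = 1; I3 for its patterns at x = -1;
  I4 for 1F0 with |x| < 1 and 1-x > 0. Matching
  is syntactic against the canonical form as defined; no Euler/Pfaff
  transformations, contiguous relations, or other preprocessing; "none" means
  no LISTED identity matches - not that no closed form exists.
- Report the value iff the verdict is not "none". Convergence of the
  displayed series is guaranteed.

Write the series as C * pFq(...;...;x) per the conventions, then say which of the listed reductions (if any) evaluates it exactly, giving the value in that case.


First insight: t_0 being \frac{1}{5}, (1)_k (C = 1/5) is k! itself.
Step ratio: r(k) = -1 * (k-12) (k+6) / [(k+19) (k+1)] - rational in k. x = -1; t_0 = \frac{1}{5}; negate the roots.

The series (x = -1) is 2F1: upper {-12, 6}, lower {19}, prefactor \frac{1}{5}. Verdict: Kummer (I3) applies (x = -1; c = 19 equals 1+a-b for upper {-12, 6}: listed pattern). Hence: \frac{204}{25}.


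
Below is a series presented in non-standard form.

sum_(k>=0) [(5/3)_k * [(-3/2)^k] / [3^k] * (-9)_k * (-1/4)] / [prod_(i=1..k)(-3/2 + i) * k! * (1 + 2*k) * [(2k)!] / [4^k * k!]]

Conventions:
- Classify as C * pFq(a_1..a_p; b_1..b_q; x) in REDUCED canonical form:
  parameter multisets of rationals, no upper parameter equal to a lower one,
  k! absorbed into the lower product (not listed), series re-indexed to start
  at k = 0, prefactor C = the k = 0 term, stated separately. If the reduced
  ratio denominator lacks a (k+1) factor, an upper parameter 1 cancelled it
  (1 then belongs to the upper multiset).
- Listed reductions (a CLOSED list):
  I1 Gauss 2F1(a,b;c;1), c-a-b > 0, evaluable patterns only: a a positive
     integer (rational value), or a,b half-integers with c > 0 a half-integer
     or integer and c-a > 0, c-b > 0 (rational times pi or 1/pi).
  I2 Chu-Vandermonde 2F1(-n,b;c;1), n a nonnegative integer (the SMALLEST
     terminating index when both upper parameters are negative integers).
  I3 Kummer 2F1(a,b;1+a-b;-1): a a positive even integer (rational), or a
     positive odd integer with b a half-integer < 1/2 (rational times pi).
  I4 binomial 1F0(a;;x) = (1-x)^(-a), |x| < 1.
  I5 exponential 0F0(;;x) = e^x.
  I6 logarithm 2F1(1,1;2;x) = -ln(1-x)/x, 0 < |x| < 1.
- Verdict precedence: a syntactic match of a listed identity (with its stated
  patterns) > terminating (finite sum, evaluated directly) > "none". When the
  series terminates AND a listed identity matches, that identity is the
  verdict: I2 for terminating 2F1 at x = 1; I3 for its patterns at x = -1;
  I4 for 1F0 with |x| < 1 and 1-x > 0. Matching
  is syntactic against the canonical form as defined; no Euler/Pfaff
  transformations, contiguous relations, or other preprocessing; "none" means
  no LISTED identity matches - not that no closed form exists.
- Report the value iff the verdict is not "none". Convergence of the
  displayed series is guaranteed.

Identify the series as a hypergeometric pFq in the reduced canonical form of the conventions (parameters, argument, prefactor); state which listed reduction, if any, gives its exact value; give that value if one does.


At argument -1/2: a 2F2 with upper {-9, 5/3}, lower {-1/2, 3/2}, scaled by C = -1/4. Verdict: terminating. (-9)_k vanishes past k = 9, leaving a 10-term sum, computed directly. Value: 6076790323725697/245611676009700.

First insight: with t_0 = -1/4, the lower (2k+1) factor (prefactor -1/4) shifts a half-integer Pochhammer.
Adjacent-term ratio: r(k) = (-1/2) * (k-9) (k+5/3) / [(k-1/2) (k+3/2) (k+1)] - rational in k, leading ratio (-1/2); with t_0 = -1/4, classification follows.


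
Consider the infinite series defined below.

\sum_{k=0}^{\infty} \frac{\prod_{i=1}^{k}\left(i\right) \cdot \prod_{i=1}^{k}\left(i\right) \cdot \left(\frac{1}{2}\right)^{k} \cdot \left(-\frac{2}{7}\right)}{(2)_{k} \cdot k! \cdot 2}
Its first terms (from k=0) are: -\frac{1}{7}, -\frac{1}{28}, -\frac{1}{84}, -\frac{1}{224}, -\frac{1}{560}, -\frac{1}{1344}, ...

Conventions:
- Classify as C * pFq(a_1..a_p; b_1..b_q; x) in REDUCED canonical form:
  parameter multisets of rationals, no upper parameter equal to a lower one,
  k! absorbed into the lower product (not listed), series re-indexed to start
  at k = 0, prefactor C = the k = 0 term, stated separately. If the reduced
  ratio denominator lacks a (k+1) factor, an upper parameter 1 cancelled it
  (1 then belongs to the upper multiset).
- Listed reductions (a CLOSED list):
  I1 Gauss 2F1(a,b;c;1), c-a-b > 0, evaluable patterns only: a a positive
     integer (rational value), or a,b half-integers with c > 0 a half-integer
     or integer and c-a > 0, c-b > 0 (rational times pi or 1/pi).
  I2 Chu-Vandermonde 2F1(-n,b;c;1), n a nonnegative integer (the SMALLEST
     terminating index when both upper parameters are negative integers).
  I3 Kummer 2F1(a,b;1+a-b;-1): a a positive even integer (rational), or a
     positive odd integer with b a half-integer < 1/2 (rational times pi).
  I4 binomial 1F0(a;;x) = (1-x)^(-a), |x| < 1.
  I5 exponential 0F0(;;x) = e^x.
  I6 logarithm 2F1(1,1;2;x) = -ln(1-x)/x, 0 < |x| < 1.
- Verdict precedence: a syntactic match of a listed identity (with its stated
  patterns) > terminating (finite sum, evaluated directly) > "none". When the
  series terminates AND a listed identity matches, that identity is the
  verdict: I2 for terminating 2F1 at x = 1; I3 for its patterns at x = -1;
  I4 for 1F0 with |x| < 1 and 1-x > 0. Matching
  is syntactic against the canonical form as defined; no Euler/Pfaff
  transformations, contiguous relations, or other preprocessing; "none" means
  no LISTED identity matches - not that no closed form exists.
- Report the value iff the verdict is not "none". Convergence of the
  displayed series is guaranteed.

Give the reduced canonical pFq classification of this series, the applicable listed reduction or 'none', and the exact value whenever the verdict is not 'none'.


With C = -\frac{1}{7}: the canonical form is 2F1(1, 1; 2; \frac{1}{2}). Verdict at x = \frac{1}{2}: the I6 logarithm reduction matches (the logarithm: parameters (1,1;2), x = \frac{1}{2}). Sum: \frac{2}{7} \cdot \ln\left(\frac{1}{2}\right).

Key observation: with t_0 = -\frac{1}{7}, the running product (C = -1/7) telescopes to a rising factorial.
Ratio: r(k) = \frac{1}{2} * (k+1) (k+1) / [(k+2) (k+1)] - rational in k. x = \frac{1}{2}; t_0 = -\frac{1}{7}; negate the roots.


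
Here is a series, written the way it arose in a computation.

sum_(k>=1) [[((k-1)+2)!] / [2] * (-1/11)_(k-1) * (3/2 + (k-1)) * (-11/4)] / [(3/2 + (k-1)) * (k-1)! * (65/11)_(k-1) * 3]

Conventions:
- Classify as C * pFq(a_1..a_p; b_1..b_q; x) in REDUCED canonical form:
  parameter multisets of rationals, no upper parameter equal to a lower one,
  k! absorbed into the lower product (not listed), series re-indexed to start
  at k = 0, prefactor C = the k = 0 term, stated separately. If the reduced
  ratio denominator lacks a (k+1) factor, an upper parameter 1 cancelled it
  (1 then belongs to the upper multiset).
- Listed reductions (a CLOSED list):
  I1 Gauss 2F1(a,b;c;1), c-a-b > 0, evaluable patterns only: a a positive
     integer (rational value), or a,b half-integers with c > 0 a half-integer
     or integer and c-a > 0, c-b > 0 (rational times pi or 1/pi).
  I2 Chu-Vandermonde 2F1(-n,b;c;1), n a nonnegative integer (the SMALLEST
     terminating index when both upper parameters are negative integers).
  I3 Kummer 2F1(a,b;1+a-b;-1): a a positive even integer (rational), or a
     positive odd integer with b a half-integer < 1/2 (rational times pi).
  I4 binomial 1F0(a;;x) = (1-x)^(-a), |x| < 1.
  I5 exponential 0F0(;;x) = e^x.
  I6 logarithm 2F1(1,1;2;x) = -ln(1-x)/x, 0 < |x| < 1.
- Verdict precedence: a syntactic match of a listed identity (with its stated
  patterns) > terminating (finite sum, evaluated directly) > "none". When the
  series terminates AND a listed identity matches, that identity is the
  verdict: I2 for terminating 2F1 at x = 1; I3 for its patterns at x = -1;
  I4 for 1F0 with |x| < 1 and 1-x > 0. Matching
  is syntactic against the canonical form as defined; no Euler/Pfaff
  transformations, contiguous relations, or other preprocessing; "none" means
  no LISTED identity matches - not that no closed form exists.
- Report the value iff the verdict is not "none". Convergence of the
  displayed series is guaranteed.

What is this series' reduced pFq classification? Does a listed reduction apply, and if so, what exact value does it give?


Canonical form: C = -11/12 times 2F1 with upper {-1/11, 3}, lower {65/11}, x = 1. Verdict at x = 1: the Gauss summation I1 matches (x = 1: the Gamma ratio telescopes since c-a-b = 3 > 0 and a = 3 in Z>0). Exact value: -516/605.

First insight: with t_0 = -11/12, the constant factors (C = -11/12, x = 1) combine into one prefactor.
Ratio: r(k) = 1 * (k-1/11) (k+3) / [(k+65/11) (k+1)] - poly over poly, x = 1 from leading terms; C = -11/12 at k = 0.


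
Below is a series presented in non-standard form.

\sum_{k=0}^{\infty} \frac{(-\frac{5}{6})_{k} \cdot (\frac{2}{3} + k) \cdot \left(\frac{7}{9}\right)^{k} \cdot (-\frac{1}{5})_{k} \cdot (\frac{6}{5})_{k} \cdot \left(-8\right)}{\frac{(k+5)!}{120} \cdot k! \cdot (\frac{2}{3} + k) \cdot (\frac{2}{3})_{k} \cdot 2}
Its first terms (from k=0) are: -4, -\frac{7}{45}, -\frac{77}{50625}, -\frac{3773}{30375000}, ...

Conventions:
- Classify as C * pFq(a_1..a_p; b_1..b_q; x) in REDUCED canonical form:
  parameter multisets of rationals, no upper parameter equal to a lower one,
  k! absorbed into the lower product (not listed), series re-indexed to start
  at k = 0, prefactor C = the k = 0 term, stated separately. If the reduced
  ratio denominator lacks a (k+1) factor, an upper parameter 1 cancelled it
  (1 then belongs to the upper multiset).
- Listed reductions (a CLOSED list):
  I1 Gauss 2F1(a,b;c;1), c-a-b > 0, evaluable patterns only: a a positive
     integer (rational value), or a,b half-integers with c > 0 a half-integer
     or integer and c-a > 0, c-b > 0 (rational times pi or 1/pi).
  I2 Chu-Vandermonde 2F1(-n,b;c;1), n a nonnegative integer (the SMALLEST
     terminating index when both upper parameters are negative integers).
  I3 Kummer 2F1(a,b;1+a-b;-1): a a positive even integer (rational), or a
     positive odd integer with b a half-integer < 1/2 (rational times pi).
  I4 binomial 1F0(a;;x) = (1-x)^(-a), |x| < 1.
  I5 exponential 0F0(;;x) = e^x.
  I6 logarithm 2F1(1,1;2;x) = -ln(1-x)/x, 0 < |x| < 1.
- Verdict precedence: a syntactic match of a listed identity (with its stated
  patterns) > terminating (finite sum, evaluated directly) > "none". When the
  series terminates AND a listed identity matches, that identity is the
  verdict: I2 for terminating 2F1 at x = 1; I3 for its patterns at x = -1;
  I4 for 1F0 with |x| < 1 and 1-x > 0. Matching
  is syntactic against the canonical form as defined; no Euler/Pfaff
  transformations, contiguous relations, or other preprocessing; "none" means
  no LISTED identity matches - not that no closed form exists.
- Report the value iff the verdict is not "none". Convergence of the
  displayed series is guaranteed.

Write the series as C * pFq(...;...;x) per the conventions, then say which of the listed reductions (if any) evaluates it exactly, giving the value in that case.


Structural cue: with t_0 = -4, striking the common factor k + 2/3 reduces the term (C = -4, x = 7/9).
Consecutive-term ratio: r(k) = \frac{7}{9} * (k-\frac{5}{6}) (k-\frac{1}{5}) (k+\frac{6}{5}) / [(k+\frac{2}{3}) (k+6) (k+1)] - rational; roots negated = parameters, x = \frac{7}{9}, C = -4.

Canonical form: C = -4 times 3F2 with upper {-\frac{5}{6}, -\frac{1}{5}, \frac{6}{5}}, lower {\frac{2}{3}, 6}, x = \frac{7}{9}. Verdict: none. Every listed pattern misses the 3F2 form at \frac{7}{9}, upper {-\frac{5}{6}, -\frac{1}{5}, \frac{6}{5}}.


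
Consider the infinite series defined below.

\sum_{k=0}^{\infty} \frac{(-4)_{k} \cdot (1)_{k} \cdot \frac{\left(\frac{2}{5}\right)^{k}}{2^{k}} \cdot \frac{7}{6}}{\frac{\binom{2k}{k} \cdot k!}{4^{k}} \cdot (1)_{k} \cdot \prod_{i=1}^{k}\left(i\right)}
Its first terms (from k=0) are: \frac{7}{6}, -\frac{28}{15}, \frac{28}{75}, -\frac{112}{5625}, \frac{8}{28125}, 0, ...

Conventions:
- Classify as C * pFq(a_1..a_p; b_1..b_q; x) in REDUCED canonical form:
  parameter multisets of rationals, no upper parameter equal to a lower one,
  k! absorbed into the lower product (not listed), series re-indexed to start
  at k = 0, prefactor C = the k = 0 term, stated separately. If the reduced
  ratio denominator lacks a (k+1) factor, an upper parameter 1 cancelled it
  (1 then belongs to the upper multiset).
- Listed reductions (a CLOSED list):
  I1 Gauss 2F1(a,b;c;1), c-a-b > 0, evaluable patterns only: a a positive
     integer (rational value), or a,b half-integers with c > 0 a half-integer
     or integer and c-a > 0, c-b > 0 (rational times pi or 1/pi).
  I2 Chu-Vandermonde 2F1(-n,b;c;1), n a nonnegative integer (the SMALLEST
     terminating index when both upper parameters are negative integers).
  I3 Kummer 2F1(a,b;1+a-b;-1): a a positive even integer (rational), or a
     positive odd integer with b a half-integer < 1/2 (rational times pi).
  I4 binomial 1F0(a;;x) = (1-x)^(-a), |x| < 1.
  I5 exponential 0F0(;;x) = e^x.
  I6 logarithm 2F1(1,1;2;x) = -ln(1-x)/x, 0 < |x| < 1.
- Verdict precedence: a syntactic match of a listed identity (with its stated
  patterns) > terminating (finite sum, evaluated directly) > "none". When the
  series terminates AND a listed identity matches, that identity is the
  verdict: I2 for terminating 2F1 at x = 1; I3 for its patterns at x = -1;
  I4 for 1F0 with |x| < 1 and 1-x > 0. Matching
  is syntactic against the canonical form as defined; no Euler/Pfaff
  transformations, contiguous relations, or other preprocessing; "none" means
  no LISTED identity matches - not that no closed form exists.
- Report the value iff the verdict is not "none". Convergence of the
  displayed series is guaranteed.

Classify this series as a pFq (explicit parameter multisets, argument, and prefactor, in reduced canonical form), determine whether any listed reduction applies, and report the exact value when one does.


The series (x = \frac{1}{5}) is 1F1: upper {-4}, lower {\frac{1}{2}}, prefactor \frac{7}{6}. Verdict: terminating - no listed pattern fits, but -4 in the upper list cuts the series at k = 4; direct evaluation. Exact value: -\frac{6493}{18750}.

The tell: x = \frac{1}{5} and the two k-th powers (prefactor 7/6) combine into one argument.
Ratio: r(k) = \frac{1}{5} * (k-4) / [(k+\frac{1}{2}) (k+1)] ; factor over Q: parameters, x = \frac{1}{5}, and C = \frac{7}{6}.
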